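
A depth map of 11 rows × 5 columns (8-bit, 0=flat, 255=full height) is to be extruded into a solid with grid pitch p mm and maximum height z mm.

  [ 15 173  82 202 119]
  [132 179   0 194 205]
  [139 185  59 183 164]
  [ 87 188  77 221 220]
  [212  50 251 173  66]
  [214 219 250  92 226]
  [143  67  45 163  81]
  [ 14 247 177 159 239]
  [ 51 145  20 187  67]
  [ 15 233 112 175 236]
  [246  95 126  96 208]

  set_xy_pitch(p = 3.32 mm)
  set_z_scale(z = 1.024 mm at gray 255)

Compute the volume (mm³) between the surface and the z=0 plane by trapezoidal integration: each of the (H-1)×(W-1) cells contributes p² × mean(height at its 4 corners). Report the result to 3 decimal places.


height_mm = gray/255 × 1.024; cell vol = 3.32² × mean(4 corners)
unit = 3.32² × 1.024 / (4×255) = 0.0110656 mm³ per gray-sum
row 0: Σ corner-gray over 4 cells = 2131  → 23.5808
row 1: Σ corner-gray over 4 cells = 2240  → 24.7870
row 2: Σ corner-gray over 4 cells = 2436  → 26.9559
row 3: Σ corner-gray over 4 cells = 2505  → 27.7194
row 4: Σ corner-gray over 4 cells = 2788  → 30.8510
row 5: Σ corner-gray over 4 cells = 2336  → 25.8493
row 6: Σ corner-gray over 4 cells = 2193  → 24.2669
row 7: Σ corner-gray over 4 cells = 2241  → 24.7981
row 8: Σ corner-gray over 4 cells = 2113  → 23.3817
row 9: Σ corner-gray over 4 cells = 2379  → 26.3251
Σ rows: total corner-gray = 23362  → 258.5151 mm³

258.515


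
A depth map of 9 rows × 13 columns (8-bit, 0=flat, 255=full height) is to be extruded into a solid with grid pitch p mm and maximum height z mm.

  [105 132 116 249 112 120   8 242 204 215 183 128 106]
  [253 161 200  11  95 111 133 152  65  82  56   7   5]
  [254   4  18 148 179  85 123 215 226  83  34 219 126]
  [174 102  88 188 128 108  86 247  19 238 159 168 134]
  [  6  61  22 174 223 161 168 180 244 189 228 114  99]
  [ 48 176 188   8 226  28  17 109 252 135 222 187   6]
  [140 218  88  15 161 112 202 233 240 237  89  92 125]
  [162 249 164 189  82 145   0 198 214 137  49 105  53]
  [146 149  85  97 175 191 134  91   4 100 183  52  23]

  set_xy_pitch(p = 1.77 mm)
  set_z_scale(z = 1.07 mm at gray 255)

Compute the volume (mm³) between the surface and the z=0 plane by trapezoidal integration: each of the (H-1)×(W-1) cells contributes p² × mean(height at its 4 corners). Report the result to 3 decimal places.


height_mm = gray/255 × 1.07; cell vol = 1.77² × mean(4 corners)
unit = 1.77² × 1.07 / (4×255) = 0.00328647 mm³ per gray-sum
row 0: Σ corner-gray over 12 cells = 6033  → 19.8273
row 1: Σ corner-gray over 12 cells = 5452  → 17.9179
row 2: Σ corner-gray over 12 cells = 6418  → 21.0926
row 3: Σ corner-gray over 12 cells = 7003  → 23.0152
row 4: Σ corner-gray over 12 cells = 6783  → 22.2921
row 5: Σ corner-gray over 12 cells = 6789  → 22.3119
row 6: Σ corner-gray over 12 cells = 6918  → 22.7358
row 7: Σ corner-gray over 12 cells = 5970  → 19.6202
Σ rows: total corner-gray = 51366  → 168.8130 mm³

168.813


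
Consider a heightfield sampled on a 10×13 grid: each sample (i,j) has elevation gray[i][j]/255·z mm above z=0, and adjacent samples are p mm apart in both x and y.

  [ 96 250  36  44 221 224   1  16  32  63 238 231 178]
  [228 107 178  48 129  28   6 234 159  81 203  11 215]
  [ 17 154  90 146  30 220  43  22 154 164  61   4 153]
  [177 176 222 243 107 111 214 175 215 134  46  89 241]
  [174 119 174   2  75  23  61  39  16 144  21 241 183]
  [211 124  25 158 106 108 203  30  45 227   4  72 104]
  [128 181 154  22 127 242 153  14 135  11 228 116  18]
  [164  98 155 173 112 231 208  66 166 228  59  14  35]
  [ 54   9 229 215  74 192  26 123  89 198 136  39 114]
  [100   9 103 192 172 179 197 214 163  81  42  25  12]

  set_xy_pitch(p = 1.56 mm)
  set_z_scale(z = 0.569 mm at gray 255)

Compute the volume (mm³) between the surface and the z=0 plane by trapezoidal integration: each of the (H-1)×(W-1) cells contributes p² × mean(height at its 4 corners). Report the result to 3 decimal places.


height_mm = gray/255 × 0.569; cell vol = 1.56² × mean(4 corners)
unit = 1.56² × 0.569 / (4×255) = 0.00135757 mm³ per gray-sum
row 0: Σ corner-gray over 12 cells = 5797  → 7.8698
row 1: Σ corner-gray over 12 cells = 5157  → 7.0010
row 2: Σ corner-gray over 12 cells = 6228  → 8.4549
row 3: Σ corner-gray over 12 cells = 6069  → 8.2391
row 4: Σ corner-gray over 12 cells = 4706  → 6.3887
row 5: Σ corner-gray over 12 cells = 5431  → 7.3729
row 6: Σ corner-gray over 12 cells = 6131  → 8.3232
row 7: Σ corner-gray over 12 cells = 6047  → 8.2092
row 8: Σ corner-gray over 12 cells = 5694  → 7.7300
Σ rows: total corner-gray = 51260  → 69.5889 mm³

69.589


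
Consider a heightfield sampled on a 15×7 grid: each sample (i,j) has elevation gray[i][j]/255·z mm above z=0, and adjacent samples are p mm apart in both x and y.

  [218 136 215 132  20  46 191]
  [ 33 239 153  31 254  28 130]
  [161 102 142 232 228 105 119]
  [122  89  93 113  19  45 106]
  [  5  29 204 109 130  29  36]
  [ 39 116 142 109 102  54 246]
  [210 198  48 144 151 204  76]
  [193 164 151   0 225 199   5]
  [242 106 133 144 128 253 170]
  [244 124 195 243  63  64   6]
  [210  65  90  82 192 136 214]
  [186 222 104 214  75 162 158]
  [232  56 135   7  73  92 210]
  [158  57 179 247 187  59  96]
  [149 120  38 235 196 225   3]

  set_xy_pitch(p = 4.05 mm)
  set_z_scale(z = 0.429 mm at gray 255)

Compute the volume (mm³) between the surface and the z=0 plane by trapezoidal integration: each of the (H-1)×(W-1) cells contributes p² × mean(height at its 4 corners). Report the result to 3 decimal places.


height_mm = gray/255 × 0.429; cell vol = 4.05² × mean(4 corners)
unit = 4.05² × 0.429 / (4×255) = 0.0068987 mm³ per gray-sum
row 0: Σ corner-gray over 6 cells = 3080  → 21.2480
row 1: Σ corner-gray over 6 cells = 3471  → 23.9454
row 2: Σ corner-gray over 6 cells = 2844  → 19.6199
row 3: Σ corner-gray over 6 cells = 1989  → 13.7215
row 4: Σ corner-gray over 6 cells = 2374  → 16.3775
row 5: Σ corner-gray over 6 cells = 3107  → 21.4343
row 6: Σ corner-gray over 6 cells = 3452  → 23.8143
row 7: Σ corner-gray over 6 cells = 3616  → 24.9457
row 8: Σ corner-gray over 6 cells = 3568  → 24.6146
row 9: Σ corner-gray over 6 cells = 3182  → 21.9517
row 10: Σ corner-gray over 6 cells = 3452  → 23.8143
row 11: Σ corner-gray over 6 cells = 3066  → 21.1514
row 12: Σ corner-gray over 6 cells = 2880  → 19.8683
row 13: Σ corner-gray over 6 cells = 3492  → 24.0903
Σ rows: total corner-gray = 43573  → 300.5970 mm³

300.597


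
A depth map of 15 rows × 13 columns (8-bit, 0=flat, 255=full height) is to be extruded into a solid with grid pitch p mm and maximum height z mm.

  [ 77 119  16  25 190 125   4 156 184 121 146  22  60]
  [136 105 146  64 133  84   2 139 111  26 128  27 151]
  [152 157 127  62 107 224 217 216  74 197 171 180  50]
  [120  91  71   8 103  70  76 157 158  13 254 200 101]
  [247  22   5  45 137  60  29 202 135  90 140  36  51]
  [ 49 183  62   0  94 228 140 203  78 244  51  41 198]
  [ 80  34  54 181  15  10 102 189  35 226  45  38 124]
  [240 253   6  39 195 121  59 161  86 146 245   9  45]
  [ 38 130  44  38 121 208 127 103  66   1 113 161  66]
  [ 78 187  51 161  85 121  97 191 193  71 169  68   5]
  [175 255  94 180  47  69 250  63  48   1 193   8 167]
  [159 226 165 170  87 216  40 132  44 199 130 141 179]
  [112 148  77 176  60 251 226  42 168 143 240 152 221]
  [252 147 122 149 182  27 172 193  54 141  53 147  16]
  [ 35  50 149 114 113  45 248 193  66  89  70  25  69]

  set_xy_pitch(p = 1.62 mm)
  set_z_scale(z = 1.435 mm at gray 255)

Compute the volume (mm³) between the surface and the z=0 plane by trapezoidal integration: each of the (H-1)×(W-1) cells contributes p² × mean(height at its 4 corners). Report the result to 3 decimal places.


288.096

height_mm = gray/255 × 1.435; cell vol = 1.62² × mean(4 corners)
unit = 1.62² × 1.435 / (4×255) = 0.00369217 mm³ per gray-sum
row 0: Σ corner-gray over 12 cells = 4570  → 16.8732
row 1: Σ corner-gray over 12 cells = 5883  → 21.7210
row 2: Σ corner-gray over 12 cells = 6289  → 23.2201
row 3: Σ corner-gray over 12 cells = 4723  → 17.4381
row 4: Σ corner-gray over 12 cells = 4995  → 18.4424
row 5: Σ corner-gray over 12 cells = 4957  → 18.3021
row 6: Σ corner-gray over 12 cells = 4987  → 18.4129
row 7: Σ corner-gray over 12 cells = 5253  → 19.3950
row 8: Σ corner-gray over 12 cells = 5199  → 19.1956
row 9: Σ corner-gray over 12 cells = 5629  → 20.7832
row 10: Σ corner-gray over 12 cells = 6196  → 22.8767
row 11: Σ corner-gray over 12 cells = 7137  → 26.3510
row 12: Σ corner-gray over 12 cells = 6741  → 24.8889
row 13: Σ corner-gray over 12 cells = 5470  → 20.1962
Σ rows: total corner-gray = 78029  → 288.0964 mm³


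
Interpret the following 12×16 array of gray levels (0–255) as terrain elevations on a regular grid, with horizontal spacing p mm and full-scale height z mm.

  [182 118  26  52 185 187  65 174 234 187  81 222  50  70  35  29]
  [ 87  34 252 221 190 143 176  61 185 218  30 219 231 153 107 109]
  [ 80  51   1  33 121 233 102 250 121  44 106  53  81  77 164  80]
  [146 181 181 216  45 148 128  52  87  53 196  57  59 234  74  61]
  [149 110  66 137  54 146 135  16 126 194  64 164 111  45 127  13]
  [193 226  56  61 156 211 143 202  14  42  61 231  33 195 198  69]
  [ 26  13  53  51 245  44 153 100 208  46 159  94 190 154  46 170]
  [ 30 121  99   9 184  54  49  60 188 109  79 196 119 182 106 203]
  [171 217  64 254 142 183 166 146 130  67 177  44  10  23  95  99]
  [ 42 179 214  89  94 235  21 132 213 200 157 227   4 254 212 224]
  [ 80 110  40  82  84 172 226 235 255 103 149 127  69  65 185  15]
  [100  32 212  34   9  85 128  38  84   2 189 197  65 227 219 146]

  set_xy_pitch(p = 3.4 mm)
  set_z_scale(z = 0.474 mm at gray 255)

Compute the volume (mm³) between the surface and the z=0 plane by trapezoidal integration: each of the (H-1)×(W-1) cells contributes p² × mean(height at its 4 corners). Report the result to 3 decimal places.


height_mm = gray/255 × 0.474; cell vol = 3.4² × mean(4 corners)
unit = 3.4² × 0.474 / (4×255) = 0.005372 mm³ per gray-sum
row 0: Σ corner-gray over 15 cells = 8219  → 44.1525
row 1: Σ corner-gray over 15 cells = 7670  → 41.2032
row 2: Σ corner-gray over 15 cells = 6663  → 35.7936
row 3: Σ corner-gray over 15 cells = 6781  → 36.4275
row 4: Σ corner-gray over 15 cells = 7072  → 37.9908
row 5: Σ corner-gray over 15 cells = 7228  → 38.8288
row 6: Σ corner-gray over 15 cells = 6651  → 35.7292
row 7: Σ corner-gray over 15 cells = 7049  → 37.8672
row 8: Σ corner-gray over 15 cells = 8434  → 45.3074
row 9: Σ corner-gray over 15 cells = 8627  → 46.3442
row 10: Σ corner-gray over 15 cells = 7187  → 38.6086
Σ rows: total corner-gray = 81581  → 438.2531 mm³

438.253


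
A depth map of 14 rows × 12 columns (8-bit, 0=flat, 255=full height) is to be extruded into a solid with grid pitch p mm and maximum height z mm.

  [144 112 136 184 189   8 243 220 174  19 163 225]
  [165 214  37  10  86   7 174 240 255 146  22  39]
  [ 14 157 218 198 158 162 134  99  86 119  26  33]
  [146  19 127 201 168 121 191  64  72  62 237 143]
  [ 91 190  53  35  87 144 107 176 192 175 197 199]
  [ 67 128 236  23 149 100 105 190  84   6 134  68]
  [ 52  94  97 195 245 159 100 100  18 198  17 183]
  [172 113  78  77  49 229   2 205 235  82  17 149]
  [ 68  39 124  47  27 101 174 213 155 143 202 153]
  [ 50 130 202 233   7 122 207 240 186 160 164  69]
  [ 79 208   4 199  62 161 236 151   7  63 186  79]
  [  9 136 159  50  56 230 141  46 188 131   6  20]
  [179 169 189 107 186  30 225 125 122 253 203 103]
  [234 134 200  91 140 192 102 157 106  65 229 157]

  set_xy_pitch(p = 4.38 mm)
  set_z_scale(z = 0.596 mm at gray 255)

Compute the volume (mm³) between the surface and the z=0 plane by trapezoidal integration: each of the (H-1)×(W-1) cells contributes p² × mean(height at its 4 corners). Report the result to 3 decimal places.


height_mm = gray/255 × 0.596; cell vol = 4.38² × mean(4 corners)
unit = 4.38² × 0.596 / (4×255) = 0.0112097 mm³ per gray-sum
row 0: Σ corner-gray over 11 cells = 5851  → 65.5880
row 1: Σ corner-gray over 11 cells = 5347  → 59.9383
row 2: Σ corner-gray over 11 cells = 5574  → 62.4829
row 3: Σ corner-gray over 11 cells = 5815  → 65.1845
row 4: Σ corner-gray over 11 cells = 5447  → 61.0593
row 5: Σ corner-gray over 11 cells = 5126  → 57.4610
row 6: Σ corner-gray over 11 cells = 5176  → 58.0214
row 7: Σ corner-gray over 11 cells = 5166  → 57.9094
row 8: Σ corner-gray over 11 cells = 6092  → 68.2895
row 9: Σ corner-gray over 11 cells = 6133  → 68.7491
row 10: Σ corner-gray over 11 cells = 5027  → 56.3512
row 11: Σ corner-gray over 11 cells = 5815  → 65.1845
row 12: Σ corner-gray over 11 cells = 6723  → 75.3629
Σ rows: total corner-gray = 73292  → 821.5819 mm³

821.582


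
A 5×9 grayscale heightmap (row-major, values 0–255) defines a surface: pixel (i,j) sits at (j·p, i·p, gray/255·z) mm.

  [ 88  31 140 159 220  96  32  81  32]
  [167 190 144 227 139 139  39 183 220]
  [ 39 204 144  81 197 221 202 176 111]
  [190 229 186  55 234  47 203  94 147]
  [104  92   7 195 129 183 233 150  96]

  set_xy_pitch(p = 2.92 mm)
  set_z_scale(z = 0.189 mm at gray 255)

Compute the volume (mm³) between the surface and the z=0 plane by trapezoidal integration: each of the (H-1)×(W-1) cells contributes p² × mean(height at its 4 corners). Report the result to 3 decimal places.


29.860

height_mm = gray/255 × 0.189; cell vol = 2.92² × mean(4 corners)
unit = 2.92² × 0.189 / (4×255) = 0.00157989 mm³ per gray-sum
row 0: Σ corner-gray over 8 cells = 4147  → 6.5518
row 1: Σ corner-gray over 8 cells = 5109  → 8.0717
row 2: Σ corner-gray over 8 cells = 5033  → 7.9516
row 3: Σ corner-gray over 8 cells = 4611  → 7.2849
Σ rows: total corner-gray = 18900  → 29.8600 mm³


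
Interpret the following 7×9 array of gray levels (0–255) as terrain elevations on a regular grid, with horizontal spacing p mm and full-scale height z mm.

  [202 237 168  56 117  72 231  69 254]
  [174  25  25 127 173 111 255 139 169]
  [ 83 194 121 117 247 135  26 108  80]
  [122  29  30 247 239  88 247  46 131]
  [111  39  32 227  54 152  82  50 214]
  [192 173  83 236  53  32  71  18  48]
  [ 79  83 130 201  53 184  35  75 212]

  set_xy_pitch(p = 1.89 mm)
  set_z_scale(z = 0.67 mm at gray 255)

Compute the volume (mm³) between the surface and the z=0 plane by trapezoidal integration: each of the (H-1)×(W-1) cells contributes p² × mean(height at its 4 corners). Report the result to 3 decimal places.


height_mm = gray/255 × 0.67; cell vol = 1.89² × mean(4 corners)
unit = 1.89² × 0.67 / (4×255) = 0.00234638 mm³ per gray-sum
row 0: Σ corner-gray over 8 cells = 4409  → 10.3452
row 1: Σ corner-gray over 8 cells = 4112  → 9.6483
row 2: Σ corner-gray over 8 cells = 4164  → 9.7703
row 3: Σ corner-gray over 8 cells = 3702  → 8.6863
row 4: Σ corner-gray over 8 cells = 3169  → 7.4357
row 5: Σ corner-gray over 8 cells = 3385  → 7.9425
Σ rows: total corner-gray = 22941  → 53.8283 mm³

53.828


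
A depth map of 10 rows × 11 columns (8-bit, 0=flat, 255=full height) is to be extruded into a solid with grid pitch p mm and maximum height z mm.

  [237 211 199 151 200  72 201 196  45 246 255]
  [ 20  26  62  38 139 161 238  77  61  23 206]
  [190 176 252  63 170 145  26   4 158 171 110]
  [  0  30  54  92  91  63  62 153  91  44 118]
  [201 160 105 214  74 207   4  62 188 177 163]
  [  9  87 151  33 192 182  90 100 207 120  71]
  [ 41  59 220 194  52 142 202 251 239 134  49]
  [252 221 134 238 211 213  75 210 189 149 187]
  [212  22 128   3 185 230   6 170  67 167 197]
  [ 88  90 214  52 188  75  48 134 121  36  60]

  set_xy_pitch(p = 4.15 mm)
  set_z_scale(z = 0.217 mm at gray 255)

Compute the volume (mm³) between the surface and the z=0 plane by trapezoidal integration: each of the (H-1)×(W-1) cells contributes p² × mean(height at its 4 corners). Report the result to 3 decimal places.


169.226

height_mm = gray/255 × 0.217; cell vol = 4.15² × mean(4 corners)
unit = 4.15² × 0.217 / (4×255) = 0.003664 mm³ per gray-sum
row 0: Σ corner-gray over 10 cells = 5410  → 19.8223
row 1: Σ corner-gray over 10 cells = 4506  → 16.5100
row 2: Σ corner-gray over 10 cells = 4108  → 15.0517
row 3: Σ corner-gray over 10 cells = 4224  → 15.4767
row 4: Σ corner-gray over 10 cells = 5150  → 18.8696
row 5: Σ corner-gray over 10 cells = 5480  → 20.0787
row 6: Σ corner-gray over 10 cells = 6795  → 24.8969
row 7: Σ corner-gray over 10 cells = 6084  → 22.2918
row 8: Σ corner-gray over 10 cells = 4429  → 16.2279
Σ rows: total corner-gray = 46186  → 169.2256 mm³


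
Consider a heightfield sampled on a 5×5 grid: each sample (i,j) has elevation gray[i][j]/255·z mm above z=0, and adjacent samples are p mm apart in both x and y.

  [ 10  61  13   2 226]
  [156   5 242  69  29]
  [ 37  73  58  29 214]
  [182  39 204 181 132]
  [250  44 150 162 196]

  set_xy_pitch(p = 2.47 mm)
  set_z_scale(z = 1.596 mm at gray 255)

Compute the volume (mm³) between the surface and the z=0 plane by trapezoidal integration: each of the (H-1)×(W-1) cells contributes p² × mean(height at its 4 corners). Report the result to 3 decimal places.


height_mm = gray/255 × 1.596; cell vol = 2.47² × mean(4 corners)
unit = 2.47² × 1.596 / (4×255) = 0.00954611 mm³ per gray-sum
row 0: Σ corner-gray over 4 cells = 1205  → 11.5031
row 1: Σ corner-gray over 4 cells = 1388  → 13.2500
row 2: Σ corner-gray over 4 cells = 1733  → 16.5434
row 3: Σ corner-gray over 4 cells = 2320  → 22.1470
Σ rows: total corner-gray = 6646  → 63.4435 mm³

63.443


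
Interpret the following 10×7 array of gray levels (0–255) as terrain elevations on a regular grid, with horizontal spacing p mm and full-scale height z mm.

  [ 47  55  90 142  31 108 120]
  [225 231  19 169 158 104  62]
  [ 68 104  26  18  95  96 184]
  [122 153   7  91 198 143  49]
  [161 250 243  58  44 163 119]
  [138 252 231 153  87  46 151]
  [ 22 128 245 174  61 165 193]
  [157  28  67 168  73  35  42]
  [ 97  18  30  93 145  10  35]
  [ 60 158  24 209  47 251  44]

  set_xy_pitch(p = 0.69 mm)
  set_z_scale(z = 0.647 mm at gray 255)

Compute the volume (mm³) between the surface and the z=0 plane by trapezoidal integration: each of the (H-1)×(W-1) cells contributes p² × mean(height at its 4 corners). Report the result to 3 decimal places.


height_mm = gray/255 × 0.647; cell vol = 0.69² × mean(4 corners)
unit = 0.69² × 0.647 / (4×255) = 0.000301997 mm³ per gray-sum
row 0: Σ corner-gray over 6 cells = 2668  → 0.8057
row 1: Σ corner-gray over 6 cells = 2579  → 0.7788
row 2: Σ corner-gray over 6 cells = 2285  → 0.6901
row 3: Σ corner-gray over 6 cells = 3151  → 0.9516
row 4: Σ corner-gray over 6 cells = 3623  → 1.0941
row 5: Σ corner-gray over 6 cells = 3588  → 1.0836
row 6: Σ corner-gray over 6 cells = 2702  → 0.8160
row 7: Σ corner-gray over 6 cells = 1665  → 0.5028
row 8: Σ corner-gray over 6 cells = 2206  → 0.6662
Σ rows: total corner-gray = 24467  → 7.3890 mm³

7.389


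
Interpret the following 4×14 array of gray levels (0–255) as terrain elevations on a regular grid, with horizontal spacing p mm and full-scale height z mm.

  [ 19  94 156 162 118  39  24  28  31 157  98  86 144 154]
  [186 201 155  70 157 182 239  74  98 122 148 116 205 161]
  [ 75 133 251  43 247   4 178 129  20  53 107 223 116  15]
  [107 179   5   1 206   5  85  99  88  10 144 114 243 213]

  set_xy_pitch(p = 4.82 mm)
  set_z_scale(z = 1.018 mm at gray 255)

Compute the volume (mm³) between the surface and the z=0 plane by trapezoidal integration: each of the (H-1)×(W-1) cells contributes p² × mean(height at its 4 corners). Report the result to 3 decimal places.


height_mm = gray/255 × 1.018; cell vol = 4.82² × mean(4 corners)
unit = 4.82² × 1.018 / (4×255) = 0.0231868 mm³ per gray-sum
row 0: Σ corner-gray over 13 cells = 6328  → 146.7264
row 1: Σ corner-gray over 13 cells = 6979  → 161.8210
row 2: Σ corner-gray over 13 cells = 5776  → 133.9272
Σ rows: total corner-gray = 19083  → 442.4746 mm³

442.475


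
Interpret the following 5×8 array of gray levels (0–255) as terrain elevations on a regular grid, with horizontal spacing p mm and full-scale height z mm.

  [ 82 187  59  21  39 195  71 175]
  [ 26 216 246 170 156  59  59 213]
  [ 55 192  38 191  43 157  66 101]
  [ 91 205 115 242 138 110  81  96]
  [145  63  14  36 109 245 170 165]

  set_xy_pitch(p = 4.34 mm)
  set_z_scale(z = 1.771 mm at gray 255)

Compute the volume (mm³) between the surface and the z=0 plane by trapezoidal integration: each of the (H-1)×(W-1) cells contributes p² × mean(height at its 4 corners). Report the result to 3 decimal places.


height_mm = gray/255 × 1.771; cell vol = 4.34² × mean(4 corners)
unit = 4.34² × 1.771 / (4×255) = 0.0327038 mm³ per gray-sum
row 0: Σ corner-gray over 7 cells = 3452  → 112.8934
row 1: Σ corner-gray over 7 cells = 3581  → 117.1122
row 2: Σ corner-gray over 7 cells = 3499  → 114.4305
row 3: Σ corner-gray over 7 cells = 3553  → 116.1965
Σ rows: total corner-gray = 14085  → 460.6326 mm³

460.633


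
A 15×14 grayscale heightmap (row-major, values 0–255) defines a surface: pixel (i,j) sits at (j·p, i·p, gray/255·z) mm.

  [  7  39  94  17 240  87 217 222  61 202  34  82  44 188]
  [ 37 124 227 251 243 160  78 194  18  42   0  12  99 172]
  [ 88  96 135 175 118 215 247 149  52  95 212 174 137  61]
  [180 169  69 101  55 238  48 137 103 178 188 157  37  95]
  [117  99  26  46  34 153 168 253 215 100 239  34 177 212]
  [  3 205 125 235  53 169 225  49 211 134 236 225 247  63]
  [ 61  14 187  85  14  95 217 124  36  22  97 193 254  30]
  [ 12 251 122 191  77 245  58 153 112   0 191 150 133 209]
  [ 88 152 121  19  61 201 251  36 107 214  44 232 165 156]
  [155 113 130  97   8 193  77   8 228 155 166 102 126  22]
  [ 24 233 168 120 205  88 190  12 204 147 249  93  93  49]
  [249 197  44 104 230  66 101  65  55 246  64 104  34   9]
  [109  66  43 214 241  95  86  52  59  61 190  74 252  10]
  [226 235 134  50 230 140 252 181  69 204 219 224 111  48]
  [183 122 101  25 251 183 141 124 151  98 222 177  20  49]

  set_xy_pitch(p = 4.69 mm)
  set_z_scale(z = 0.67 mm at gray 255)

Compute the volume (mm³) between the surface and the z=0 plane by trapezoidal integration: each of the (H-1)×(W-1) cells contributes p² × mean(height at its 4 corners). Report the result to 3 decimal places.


height_mm = gray/255 × 0.67; cell vol = 4.69² × mean(4 corners)
unit = 4.69² × 0.67 / (4×255) = 0.0144484 mm³ per gray-sum
row 0: Σ corner-gray over 13 cells = 5978  → 86.3726
row 1: Σ corner-gray over 13 cells = 6864  → 99.1739
row 2: Σ corner-gray over 13 cells = 6994  → 101.0522
row 3: Σ corner-gray over 13 cells = 6652  → 96.1109
row 4: Σ corner-gray over 13 cells = 7711  → 111.4118
row 5: Σ corner-gray over 13 cells = 7061  → 102.0203
row 6: Σ corner-gray over 13 cells = 6354  → 91.8053
row 7: Σ corner-gray over 13 cells = 7037  → 101.6735
row 8: Σ corner-gray over 13 cells = 6433  → 92.9467
row 9: Σ corner-gray over 13 cells = 6660  → 96.2265
row 10: Σ corner-gray over 13 cells = 6555  → 94.7094
row 11: Σ corner-gray over 13 cells = 5863  → 84.7111
row 12: Σ corner-gray over 13 cells = 7357  → 106.2970
row 13: Σ corner-gray over 13 cells = 7834  → 113.1889
Σ rows: total corner-gray = 95353  → 1377.7001 mm³

1377.700


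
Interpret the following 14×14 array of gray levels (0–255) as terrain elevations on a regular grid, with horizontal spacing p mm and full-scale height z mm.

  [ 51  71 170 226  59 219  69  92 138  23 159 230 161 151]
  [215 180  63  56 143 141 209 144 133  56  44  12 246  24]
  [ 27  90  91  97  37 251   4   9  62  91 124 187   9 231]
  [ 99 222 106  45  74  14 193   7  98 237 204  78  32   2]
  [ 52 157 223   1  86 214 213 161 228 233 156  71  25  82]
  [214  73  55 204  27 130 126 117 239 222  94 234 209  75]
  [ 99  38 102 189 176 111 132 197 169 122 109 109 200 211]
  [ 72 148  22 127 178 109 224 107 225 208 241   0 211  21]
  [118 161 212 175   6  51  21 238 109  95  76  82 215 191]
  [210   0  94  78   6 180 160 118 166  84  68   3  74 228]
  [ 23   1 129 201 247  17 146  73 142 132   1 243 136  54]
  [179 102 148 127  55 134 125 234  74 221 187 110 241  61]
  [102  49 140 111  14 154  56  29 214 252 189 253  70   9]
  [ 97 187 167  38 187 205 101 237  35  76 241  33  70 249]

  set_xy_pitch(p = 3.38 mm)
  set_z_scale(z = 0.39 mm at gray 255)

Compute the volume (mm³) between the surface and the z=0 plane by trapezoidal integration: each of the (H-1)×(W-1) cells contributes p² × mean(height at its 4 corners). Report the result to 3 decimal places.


366.986

height_mm = gray/255 × 0.39; cell vol = 3.38² × mean(4 corners)
unit = 3.38² × 0.39 / (4×255) = 0.00436815 mm³ per gray-sum
row 0: Σ corner-gray over 13 cells = 6529  → 28.5197
row 1: Σ corner-gray over 13 cells = 5455  → 23.8283
row 2: Σ corner-gray over 13 cells = 5083  → 22.2033
row 3: Σ corner-gray over 13 cells = 6391  → 27.9169
row 4: Σ corner-gray over 13 cells = 7419  → 32.4073
row 5: Σ corner-gray over 13 cells = 7367  → 32.1802
row 6: Σ corner-gray over 13 cells = 7311  → 31.9356
row 7: Σ corner-gray over 13 cells = 6884  → 30.0704
row 8: Σ corner-gray over 13 cells = 5691  → 24.8592
row 9: Σ corner-gray over 13 cells = 5513  → 24.0816
row 10: Σ corner-gray over 13 cells = 6769  → 29.5680
row 11: Σ corner-gray over 13 cells = 6929  → 30.2669
row 12: Σ corner-gray over 13 cells = 6673  → 29.1487
Σ rows: total corner-gray = 84014  → 366.9860 mm³


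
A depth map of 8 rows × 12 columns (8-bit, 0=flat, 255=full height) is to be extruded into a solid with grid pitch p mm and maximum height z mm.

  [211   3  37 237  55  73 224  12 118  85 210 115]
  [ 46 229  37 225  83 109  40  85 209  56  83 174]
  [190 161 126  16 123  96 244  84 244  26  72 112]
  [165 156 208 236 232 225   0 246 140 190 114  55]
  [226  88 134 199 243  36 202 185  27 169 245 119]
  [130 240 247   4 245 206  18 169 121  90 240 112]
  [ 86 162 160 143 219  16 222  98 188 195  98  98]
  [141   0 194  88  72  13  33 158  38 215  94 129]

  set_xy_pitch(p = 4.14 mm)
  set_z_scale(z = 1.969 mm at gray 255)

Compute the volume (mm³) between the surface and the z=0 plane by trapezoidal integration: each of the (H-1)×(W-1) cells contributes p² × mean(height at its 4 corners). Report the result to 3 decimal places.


1401.397

height_mm = gray/255 × 1.969; cell vol = 4.14² × mean(4 corners)
unit = 4.14² × 1.969 / (4×255) = 0.0330861 mm³ per gray-sum
row 0: Σ corner-gray over 11 cells = 4966  → 164.3058
row 1: Σ corner-gray over 11 cells = 5218  → 172.6435
row 2: Σ corner-gray over 11 cells = 6400  → 211.7514
row 3: Σ corner-gray over 11 cells = 7115  → 235.4080
row 4: Σ corner-gray over 11 cells = 6803  → 225.0851
row 5: Σ corner-gray over 11 cells = 6588  → 217.9716
row 6: Σ corner-gray over 11 cells = 5266  → 174.2317
Σ rows: total corner-gray = 42356  → 1401.3969 mm³


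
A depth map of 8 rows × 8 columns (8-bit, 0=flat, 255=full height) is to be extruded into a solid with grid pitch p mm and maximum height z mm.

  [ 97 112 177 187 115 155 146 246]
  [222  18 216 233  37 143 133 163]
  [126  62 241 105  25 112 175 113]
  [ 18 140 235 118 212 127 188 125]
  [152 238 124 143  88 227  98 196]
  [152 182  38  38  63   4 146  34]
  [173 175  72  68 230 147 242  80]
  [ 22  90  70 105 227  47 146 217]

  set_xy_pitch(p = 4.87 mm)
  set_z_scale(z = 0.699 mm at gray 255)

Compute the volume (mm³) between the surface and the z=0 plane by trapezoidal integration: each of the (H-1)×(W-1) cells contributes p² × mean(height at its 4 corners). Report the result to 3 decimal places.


height_mm = gray/255 × 0.699; cell vol = 4.87² × mean(4 corners)
unit = 4.87² × 0.699 / (4×255) = 0.0162531 mm³ per gray-sum
row 0: Σ corner-gray over 7 cells = 4072  → 66.1824
row 1: Σ corner-gray over 7 cells = 3624  → 58.9011
row 2: Σ corner-gray over 7 cells = 3862  → 62.7693
row 3: Σ corner-gray over 7 cells = 4367  → 70.9771
row 4: Σ corner-gray over 7 cells = 3312  → 53.8301
row 5: Σ corner-gray over 7 cells = 3249  → 52.8062
row 6: Σ corner-gray over 7 cells = 3730  → 60.6239
Σ rows: total corner-gray = 26216  → 426.0900 mm³

426.090


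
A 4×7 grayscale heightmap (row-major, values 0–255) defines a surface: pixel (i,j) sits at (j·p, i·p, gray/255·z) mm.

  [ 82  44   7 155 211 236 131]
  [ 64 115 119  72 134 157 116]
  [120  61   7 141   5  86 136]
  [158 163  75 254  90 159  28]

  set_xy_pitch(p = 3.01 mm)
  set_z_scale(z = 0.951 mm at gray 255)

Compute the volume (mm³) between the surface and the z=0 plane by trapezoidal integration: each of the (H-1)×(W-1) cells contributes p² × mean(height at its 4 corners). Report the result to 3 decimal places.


64.596

height_mm = gray/255 × 0.951; cell vol = 3.01² × mean(4 corners)
unit = 3.01² × 0.951 / (4×255) = 0.00844721 mm³ per gray-sum
row 0: Σ corner-gray over 6 cells = 2893  → 24.4378
row 1: Σ corner-gray over 6 cells = 2230  → 18.8373
row 2: Σ corner-gray over 6 cells = 2524  → 21.3208
Σ rows: total corner-gray = 7647  → 64.5958 mm³


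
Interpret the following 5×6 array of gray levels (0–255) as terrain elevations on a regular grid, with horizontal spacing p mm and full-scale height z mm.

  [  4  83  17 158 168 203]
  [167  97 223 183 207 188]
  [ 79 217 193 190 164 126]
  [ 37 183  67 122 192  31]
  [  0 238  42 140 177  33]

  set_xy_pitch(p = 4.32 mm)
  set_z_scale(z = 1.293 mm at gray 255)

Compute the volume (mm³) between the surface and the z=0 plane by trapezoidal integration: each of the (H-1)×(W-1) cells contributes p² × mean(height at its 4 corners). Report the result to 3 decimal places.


height_mm = gray/255 × 1.293; cell vol = 4.32² × mean(4 corners)
unit = 4.32² × 1.293 / (4×255) = 0.0236573 mm³ per gray-sum
row 0: Σ corner-gray over 5 cells = 2834  → 67.0449
row 1: Σ corner-gray over 5 cells = 3508  → 82.9899
row 2: Σ corner-gray over 5 cells = 2929  → 69.2923
row 3: Σ corner-gray over 5 cells = 2423  → 57.3217
Σ rows: total corner-gray = 11694  → 276.6489 mm³

276.649


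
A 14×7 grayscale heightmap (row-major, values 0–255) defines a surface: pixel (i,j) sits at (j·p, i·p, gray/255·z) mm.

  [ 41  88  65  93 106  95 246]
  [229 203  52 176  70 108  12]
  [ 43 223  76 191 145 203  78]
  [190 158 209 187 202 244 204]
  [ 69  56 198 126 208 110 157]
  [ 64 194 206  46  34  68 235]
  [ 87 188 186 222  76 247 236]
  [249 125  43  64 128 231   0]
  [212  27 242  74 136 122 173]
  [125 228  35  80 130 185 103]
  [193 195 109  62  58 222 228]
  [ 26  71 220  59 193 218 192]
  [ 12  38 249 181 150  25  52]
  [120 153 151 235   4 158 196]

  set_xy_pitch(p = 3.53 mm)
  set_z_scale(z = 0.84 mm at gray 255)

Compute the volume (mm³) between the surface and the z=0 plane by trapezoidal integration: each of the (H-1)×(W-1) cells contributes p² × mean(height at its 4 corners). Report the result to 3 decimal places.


height_mm = gray/255 × 0.84; cell vol = 3.53² × mean(4 corners)
unit = 3.53² × 0.84 / (4×255) = 0.0102619 mm³ per gray-sum
row 0: Σ corner-gray over 6 cells = 2640  → 27.0915
row 1: Σ corner-gray over 6 cells = 3256  → 33.4128
row 2: Σ corner-gray over 6 cells = 4191  → 43.0077
row 3: Σ corner-gray over 6 cells = 4016  → 41.2119
row 4: Σ corner-gray over 6 cells = 3017  → 30.9602
row 5: Σ corner-gray over 6 cells = 3556  → 36.4914
row 6: Σ corner-gray over 6 cells = 3592  → 36.8608
row 7: Σ corner-gray over 6 cells = 3018  → 30.9705
row 8: Σ corner-gray over 6 cells = 3131  → 32.1301
row 9: Σ corner-gray over 6 cells = 3257  → 33.4231
row 10: Σ corner-gray over 6 cells = 3453  → 35.4344
row 11: Σ corner-gray over 6 cells = 3090  → 31.7093
row 12: Σ corner-gray over 6 cells = 3068  → 31.4836
Σ rows: total corner-gray = 43285  → 444.1871 mm³

444.187


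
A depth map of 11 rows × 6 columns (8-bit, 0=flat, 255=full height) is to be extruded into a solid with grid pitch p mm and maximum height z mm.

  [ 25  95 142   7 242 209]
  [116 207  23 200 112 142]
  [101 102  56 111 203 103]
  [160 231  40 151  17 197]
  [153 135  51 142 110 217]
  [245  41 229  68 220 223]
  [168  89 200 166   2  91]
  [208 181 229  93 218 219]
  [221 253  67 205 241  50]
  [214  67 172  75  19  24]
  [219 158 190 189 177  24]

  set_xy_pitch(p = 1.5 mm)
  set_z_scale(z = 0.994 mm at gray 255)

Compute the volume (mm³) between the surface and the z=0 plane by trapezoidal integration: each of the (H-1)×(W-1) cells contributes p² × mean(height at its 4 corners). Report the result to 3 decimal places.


height_mm = gray/255 × 0.994; cell vol = 1.5² × mean(4 corners)
unit = 1.5² × 0.994 / (4×255) = 0.00219265 mm³ per gray-sum
row 0: Σ corner-gray over 5 cells = 2548  → 5.5869
row 1: Σ corner-gray over 5 cells = 2490  → 5.4597
row 2: Σ corner-gray over 5 cells = 2383  → 5.2251
row 3: Σ corner-gray over 5 cells = 2481  → 5.4400
row 4: Σ corner-gray over 5 cells = 2830  → 6.2052
row 5: Σ corner-gray over 5 cells = 2757  → 6.0451
row 6: Σ corner-gray over 5 cells = 3042  → 6.6700
row 7: Σ corner-gray over 5 cells = 3672  → 8.0514
row 8: Σ corner-gray over 5 cells = 2707  → 5.9355
row 9: Σ corner-gray over 5 cells = 2575  → 5.6461
Σ rows: total corner-gray = 27485  → 60.2649 mm³

60.265


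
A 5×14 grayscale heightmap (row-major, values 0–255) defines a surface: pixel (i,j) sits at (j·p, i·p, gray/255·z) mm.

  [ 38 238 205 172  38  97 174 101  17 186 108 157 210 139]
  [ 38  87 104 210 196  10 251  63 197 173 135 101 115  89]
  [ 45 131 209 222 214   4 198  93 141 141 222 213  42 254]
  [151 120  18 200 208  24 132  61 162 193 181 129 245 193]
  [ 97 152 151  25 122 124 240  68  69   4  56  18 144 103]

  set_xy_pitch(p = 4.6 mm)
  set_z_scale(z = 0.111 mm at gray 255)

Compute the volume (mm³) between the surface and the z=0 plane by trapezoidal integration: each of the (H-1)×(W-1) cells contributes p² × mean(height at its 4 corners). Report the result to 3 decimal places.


65.049

height_mm = gray/255 × 0.111; cell vol = 4.6² × mean(4 corners)
unit = 4.6² × 0.111 / (4×255) = 0.00230271 mm³ per gray-sum
row 0: Σ corner-gray over 13 cells = 6994  → 16.1051
row 1: Σ corner-gray over 13 cells = 7370  → 16.9709
row 2: Σ corner-gray over 13 cells = 7649  → 17.6134
row 3: Σ corner-gray over 13 cells = 6236  → 14.3597
Σ rows: total corner-gray = 28249  → 65.0491 mm³


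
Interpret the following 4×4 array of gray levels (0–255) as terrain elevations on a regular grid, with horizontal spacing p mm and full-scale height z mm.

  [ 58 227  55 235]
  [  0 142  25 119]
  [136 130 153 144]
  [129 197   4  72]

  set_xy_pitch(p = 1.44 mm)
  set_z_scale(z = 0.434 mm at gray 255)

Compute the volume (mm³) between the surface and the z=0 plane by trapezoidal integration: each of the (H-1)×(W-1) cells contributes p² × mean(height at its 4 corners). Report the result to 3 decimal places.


height_mm = gray/255 × 0.434; cell vol = 1.44² × mean(4 corners)
unit = 1.44² × 0.434 / (4×255) = 0.000882296 mm³ per gray-sum
row 0: Σ corner-gray over 3 cells = 1310  → 1.1558
row 1: Σ corner-gray over 3 cells = 1299  → 1.1461
row 2: Σ corner-gray over 3 cells = 1449  → 1.2784
Σ rows: total corner-gray = 4058  → 3.5804 mm³

3.580


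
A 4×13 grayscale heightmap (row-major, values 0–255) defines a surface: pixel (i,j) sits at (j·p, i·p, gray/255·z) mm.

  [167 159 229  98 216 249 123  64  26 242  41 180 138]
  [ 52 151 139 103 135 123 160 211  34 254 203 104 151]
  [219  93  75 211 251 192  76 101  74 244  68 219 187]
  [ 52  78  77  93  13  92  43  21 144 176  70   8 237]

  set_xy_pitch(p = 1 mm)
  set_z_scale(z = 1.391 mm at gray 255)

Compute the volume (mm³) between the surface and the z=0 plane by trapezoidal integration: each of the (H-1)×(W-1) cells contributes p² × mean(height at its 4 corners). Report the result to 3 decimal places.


26.702

height_mm = gray/255 × 1.391; cell vol = 1² × mean(4 corners)
unit = 1² × 1.391 / (4×255) = 0.00136373 mm³ per gray-sum
row 0: Σ corner-gray over 12 cells = 6996  → 9.5406
row 1: Σ corner-gray over 12 cells = 7051  → 9.6156
row 2: Σ corner-gray over 12 cells = 5533  → 7.5455
Σ rows: total corner-gray = 19580  → 26.7017 mm³


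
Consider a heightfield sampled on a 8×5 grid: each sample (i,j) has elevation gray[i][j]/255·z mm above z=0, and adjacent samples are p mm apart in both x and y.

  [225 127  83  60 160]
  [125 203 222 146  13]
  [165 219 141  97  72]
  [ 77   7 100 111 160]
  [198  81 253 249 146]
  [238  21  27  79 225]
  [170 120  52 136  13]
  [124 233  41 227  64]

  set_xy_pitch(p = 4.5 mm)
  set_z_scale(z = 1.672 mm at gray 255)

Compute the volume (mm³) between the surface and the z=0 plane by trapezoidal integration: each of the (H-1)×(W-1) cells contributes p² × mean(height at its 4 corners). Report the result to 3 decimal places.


477.165

height_mm = gray/255 × 1.672; cell vol = 4.5² × mean(4 corners)
unit = 4.5² × 1.672 / (4×255) = 0.0331941 mm³ per gray-sum
row 0: Σ corner-gray over 4 cells = 2205  → 73.1930
row 1: Σ corner-gray over 4 cells = 2431  → 80.6949
row 2: Σ corner-gray over 4 cells = 1824  → 60.5461
row 3: Σ corner-gray over 4 cells = 2183  → 72.4628
row 4: Σ corner-gray over 4 cells = 2227  → 73.9233
row 5: Σ corner-gray over 4 cells = 1516  → 50.3223
row 6: Σ corner-gray over 4 cells = 1989  → 66.0231
Σ rows: total corner-gray = 14375  → 477.1654 mm³


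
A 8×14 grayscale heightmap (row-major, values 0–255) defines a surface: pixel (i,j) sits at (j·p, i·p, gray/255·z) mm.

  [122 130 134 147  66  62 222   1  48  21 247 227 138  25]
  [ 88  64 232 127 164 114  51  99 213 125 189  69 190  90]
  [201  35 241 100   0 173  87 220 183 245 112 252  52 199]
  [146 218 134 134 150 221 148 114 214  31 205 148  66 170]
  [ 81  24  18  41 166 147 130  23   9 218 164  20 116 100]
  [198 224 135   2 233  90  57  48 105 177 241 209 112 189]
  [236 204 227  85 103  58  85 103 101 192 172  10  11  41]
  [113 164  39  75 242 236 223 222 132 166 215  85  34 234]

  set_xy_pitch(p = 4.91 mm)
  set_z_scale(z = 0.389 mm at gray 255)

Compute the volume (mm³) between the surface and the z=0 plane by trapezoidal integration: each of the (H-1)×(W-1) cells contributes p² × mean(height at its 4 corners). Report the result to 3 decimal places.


height_mm = gray/255 × 0.389; cell vol = 4.91² × mean(4 corners)
unit = 4.91² × 0.389 / (4×255) = 0.00919417 mm³ per gray-sum
row 0: Σ corner-gray over 13 cells = 6485  → 59.6242
row 1: Σ corner-gray over 13 cells = 7252  → 66.6761
row 2: Σ corner-gray over 13 cells = 7682  → 70.6296
row 3: Σ corner-gray over 13 cells = 6215  → 57.1418
row 4: Σ corner-gray over 13 cells = 5986  → 55.0363
row 5: Σ corner-gray over 13 cells = 6632  → 60.9757
row 6: Σ corner-gray over 13 cells = 6992  → 64.2856
Σ rows: total corner-gray = 47244  → 434.3693 mm³

434.369


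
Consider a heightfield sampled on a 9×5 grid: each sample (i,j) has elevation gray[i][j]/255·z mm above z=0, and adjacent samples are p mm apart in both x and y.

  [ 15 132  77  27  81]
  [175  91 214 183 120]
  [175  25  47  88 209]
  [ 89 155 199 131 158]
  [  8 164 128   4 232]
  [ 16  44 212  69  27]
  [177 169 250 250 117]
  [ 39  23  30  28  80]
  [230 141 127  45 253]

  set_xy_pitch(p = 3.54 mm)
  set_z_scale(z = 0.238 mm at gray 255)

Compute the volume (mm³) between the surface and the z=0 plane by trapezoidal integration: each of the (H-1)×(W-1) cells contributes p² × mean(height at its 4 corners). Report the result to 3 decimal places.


height_mm = gray/255 × 0.238; cell vol = 3.54² × mean(4 corners)
unit = 3.54² × 0.238 / (4×255) = 0.00292404 mm³ per gray-sum
row 0: Σ corner-gray over 4 cells = 1839  → 5.3773
row 1: Σ corner-gray over 4 cells = 1975  → 5.7750
row 2: Σ corner-gray over 4 cells = 1921  → 5.6171
row 3: Σ corner-gray over 4 cells = 2049  → 5.9914
row 4: Σ corner-gray over 4 cells = 1525  → 4.4592
row 5: Σ corner-gray over 4 cells = 2325  → 6.7984
row 6: Σ corner-gray over 4 cells = 1913  → 5.5937
row 7: Σ corner-gray over 4 cells = 1390  → 4.0644
Σ rows: total corner-gray = 14937  → 43.6764 mm³

43.676
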